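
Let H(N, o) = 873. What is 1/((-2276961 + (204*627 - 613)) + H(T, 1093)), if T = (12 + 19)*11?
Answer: -1/2148793 ≈ -4.6538e-7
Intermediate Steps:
T = 341 (T = 31*11 = 341)
1/((-2276961 + (204*627 - 613)) + H(T, 1093)) = 1/((-2276961 + (204*627 - 613)) + 873) = 1/((-2276961 + (127908 - 613)) + 873) = 1/((-2276961 + 127295) + 873) = 1/(-2149666 + 873) = 1/(-2148793) = -1/2148793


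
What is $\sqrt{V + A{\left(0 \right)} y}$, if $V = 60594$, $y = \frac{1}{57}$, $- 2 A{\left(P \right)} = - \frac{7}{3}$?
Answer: $\frac{\sqrt{787479890}}{114} \approx 246.16$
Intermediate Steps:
$A{\left(P \right)} = \frac{7}{6}$ ($A{\left(P \right)} = - \frac{\left(-7\right) \frac{1}{3}}{2} = \left(- \frac{1}{2}\right) \left(- \frac{7}{3}\right) = \frac{7}{6}$)
$y = \frac{1}{57} \approx 0.017544$
$\sqrt{V + A{\left(0 \right)} y} = \sqrt{60594 + \frac{7}{6} \cdot \frac{1}{57}} = \sqrt{60594 + \frac{7}{342}} = \sqrt{\frac{20723155}{342}} = \frac{\sqrt{787479890}}{114}$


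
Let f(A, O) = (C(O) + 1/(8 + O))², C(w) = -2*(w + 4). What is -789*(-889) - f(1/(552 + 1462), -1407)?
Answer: -14037458519028/1957201 ≈ -7.1722e+6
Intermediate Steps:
C(w) = -8 - 2*w (C(w) = -2*(4 + w) = -8 - 2*w)
f(A, O) = (-8 + 1/(8 + O) - 2*O)² (f(A, O) = ((-8 - 2*O) + 1/(8 + O))² = (-8 + 1/(8 + O) - 2*O)²)
-789*(-889) - f(1/(552 + 1462), -1407) = -789*(-889) - (63 + 2*(-1407)² + 24*(-1407))²/(8 - 1407)² = 701421 - (63 + 2*1979649 - 33768)²/(-1399)² = 701421 - (63 + 3959298 - 33768)²/1957201 = 701421 - 3925593²/1957201 = 701421 - 15410280401649/1957201 = -14037458519028/1957201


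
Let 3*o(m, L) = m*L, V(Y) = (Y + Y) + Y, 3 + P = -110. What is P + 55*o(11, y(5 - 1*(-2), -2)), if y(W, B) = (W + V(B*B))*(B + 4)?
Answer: 22651/3 ≈ 7550.3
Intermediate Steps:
P = -113 (P = -3 - 110 = -113)
V(Y) = 3*Y (V(Y) = 2*Y + Y = 3*Y)
y(W, B) = (4 + B)*(W + 3*B**2) (y(W, B) = (W + 3*(B*B))*(B + 4) = (W + 3*B**2)*(4 + B) = (4 + B)*(W + 3*B**2))
o(m, L) = L*m/3 (o(m, L) = (m*L)/3 = (L*m)/3 = L*m/3)
P + 55*o(11, y(5 - 1*(-2), -2)) = -113 + 55*((1/3)*(3*(-2)**3 + 4*(5 - 1*(-2)) + 12*(-2)**2 - 2*(5 - 1*(-2)))*11) = -113 + 55*((1/3)*(3*(-8) + 4*(5 + 2) + 12*4 - 2*(5 + 2))*11) = -113 + 55*((1/3)*(-24 + 4*7 + 48 - 2*7)*11) = -113 + 55*((1/3)*(-24 + 28 + 48 - 14)*11) = -113 + 55*((1/3)*38*11) = -113 + 55*(418/3) = -113 + 22990/3 = 22651/3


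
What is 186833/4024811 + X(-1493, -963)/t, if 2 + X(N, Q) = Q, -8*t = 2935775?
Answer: 115914238299/2363187902705 ≈ 0.049050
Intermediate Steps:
t = -2935775/8 (t = -⅛*2935775 = -2935775/8 ≈ -3.6697e+5)
X(N, Q) = -2 + Q
186833/4024811 + X(-1493, -963)/t = 186833/4024811 + (-2 - 963)/(-2935775/8) = 186833*(1/4024811) - 965*(-8/2935775) = 186833/4024811 + 1544/587155 = 115914238299/2363187902705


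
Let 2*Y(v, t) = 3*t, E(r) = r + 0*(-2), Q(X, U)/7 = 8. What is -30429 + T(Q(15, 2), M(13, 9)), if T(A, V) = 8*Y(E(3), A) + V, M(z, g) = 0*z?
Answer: -29757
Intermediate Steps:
Q(X, U) = 56 (Q(X, U) = 7*8 = 56)
E(r) = r (E(r) = r + 0 = r)
Y(v, t) = 3*t/2 (Y(v, t) = (3*t)/2 = 3*t/2)
M(z, g) = 0
T(A, V) = V + 12*A (T(A, V) = 8*(3*A/2) + V = 12*A + V = V + 12*A)
-30429 + T(Q(15, 2), M(13, 9)) = -30429 + (0 + 12*56) = -30429 + (0 + 672) = -30429 + 672 = -29757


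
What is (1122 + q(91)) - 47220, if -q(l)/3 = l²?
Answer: -70941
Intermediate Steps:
q(l) = -3*l²
(1122 + q(91)) - 47220 = (1122 - 3*91²) - 47220 = (1122 - 3*8281) - 47220 = (1122 - 24843) - 47220 = -23721 - 47220 = -70941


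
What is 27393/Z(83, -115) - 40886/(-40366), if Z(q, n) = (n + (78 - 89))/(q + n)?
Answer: 2949084871/423843 ≈ 6958.0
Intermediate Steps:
Z(q, n) = (-11 + n)/(n + q) (Z(q, n) = (n - 11)/(n + q) = (-11 + n)/(n + q))
27393/Z(83, -115) - 40886/(-40366) = 27393/(((-11 - 115)/(-115 + 83))) - 40886/(-40366) = 27393/((-126/(-32))) - 40886*(-1/40366) = 27393/((-1/32*(-126))) + 20443/20183 = 27393/(63/16) + 20443/20183 = 27393*(16/63) + 20443/20183 = 146096/21 + 20443/20183 = 2949084871/423843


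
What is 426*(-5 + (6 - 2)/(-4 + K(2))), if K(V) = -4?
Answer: -2343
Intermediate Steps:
426*(-5 + (6 - 2)/(-4 + K(2))) = 426*(-5 + (6 - 2)/(-4 - 4)) = 426*(-5 + 4/(-8)) = 426*(-5 + 4*(-⅛)) = 426*(-5 - ½) = 426*(-11/2) = -2343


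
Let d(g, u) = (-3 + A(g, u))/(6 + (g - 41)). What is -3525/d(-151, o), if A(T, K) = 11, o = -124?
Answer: 327825/4 ≈ 81956.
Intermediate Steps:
d(g, u) = 8/(-35 + g) (d(g, u) = (-3 + 11)/(6 + (g - 41)) = 8/(6 + (-41 + g)) = 8/(-35 + g))
-3525/d(-151, o) = -3525/(8/(-35 - 151)) = -3525/(8/(-186)) = -3525/(8*(-1/186)) = -3525/(-4/93) = -3525*(-93/4) = 327825/4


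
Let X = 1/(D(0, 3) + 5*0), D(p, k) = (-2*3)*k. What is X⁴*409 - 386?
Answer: -40520327/104976 ≈ -386.00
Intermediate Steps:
D(p, k) = -6*k
X = -1/18 (X = 1/(-6*3 + 5*0) = 1/(-18 + 0) = 1/(-18) = -1/18 ≈ -0.055556)
X⁴*409 - 386 = (-1/18)⁴*409 - 386 = (1/104976)*409 - 386 = 409/104976 - 386 = -40520327/104976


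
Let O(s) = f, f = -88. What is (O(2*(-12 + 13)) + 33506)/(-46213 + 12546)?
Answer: -33418/33667 ≈ -0.99260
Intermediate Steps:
O(s) = -88
(O(2*(-12 + 13)) + 33506)/(-46213 + 12546) = (-88 + 33506)/(-46213 + 12546) = 33418/(-33667) = 33418*(-1/33667) = -33418/33667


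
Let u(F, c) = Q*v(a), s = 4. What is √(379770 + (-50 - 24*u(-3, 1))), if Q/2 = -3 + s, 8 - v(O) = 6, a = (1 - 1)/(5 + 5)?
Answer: 2*√94906 ≈ 616.14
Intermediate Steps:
a = 0 (a = 0/10 = 0*(⅒) = 0)
v(O) = 2 (v(O) = 8 - 1*6 = 8 - 6 = 2)
Q = 2 (Q = 2*(-3 + 4) = 2*1 = 2)
u(F, c) = 4 (u(F, c) = 2*2 = 4)
√(379770 + (-50 - 24*u(-3, 1))) = √(379770 + (-50 - 24*4)) = √(379770 + (-50 - 96)) = √(379770 - 146) = √379624 = 2*√94906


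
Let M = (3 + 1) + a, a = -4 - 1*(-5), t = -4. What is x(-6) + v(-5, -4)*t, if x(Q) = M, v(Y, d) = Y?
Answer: 25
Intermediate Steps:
a = 1 (a = -4 + 5 = 1)
M = 5 (M = (3 + 1) + 1 = 4 + 1 = 5)
x(Q) = 5
x(-6) + v(-5, -4)*t = 5 - 5*(-4) = 5 + 20 = 25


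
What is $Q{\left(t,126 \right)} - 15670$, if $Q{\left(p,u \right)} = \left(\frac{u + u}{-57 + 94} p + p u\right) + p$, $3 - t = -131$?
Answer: $\frac{83644}{37} \approx 2260.6$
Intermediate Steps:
$t = 134$ ($t = 3 - -131 = 3 + 131 = 134$)
$Q{\left(p,u \right)} = p + \frac{39 p u}{37}$ ($Q{\left(p,u \right)} = \left(\frac{2 u}{37} p + p u\right) + p = \left(\frac{2 p u}{37} + p u\right) + p = \frac{39 p u}{37} + p = p + \frac{39 p u}{37}$)
$Q{\left(t,126 \right)} - 15670 = \frac{1}{37} \cdot 134 \left(37 + 39 \cdot 126\right) - 15670 = \frac{1}{37} \cdot 134 \left(37 + 4914\right) - 15670 = \frac{1}{37} \cdot 134 \cdot 4951 - 15670 = \frac{663434}{37} - 15670 = \frac{83644}{37}$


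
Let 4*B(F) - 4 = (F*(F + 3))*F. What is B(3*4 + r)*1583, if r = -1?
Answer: 1343967/2 ≈ 6.7198e+5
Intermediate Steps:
B(F) = 1 + F²*(3 + F)/4 (B(F) = 1 + ((F*(F + 3))*F)/4 = 1 + ((F*(3 + F))*F)/4 = 1 + (F²*(3 + F))/4 = 1 + F²*(3 + F)/4)
B(3*4 + r)*1583 = (1 + (3*4 - 1)³/4 + 3*(3*4 - 1)²/4)*1583 = (1 + (12 - 1)³/4 + 3*(12 - 1)²/4)*1583 = (1 + (¼)*11³ + (¾)*11²)*1583 = (1 + (¼)*1331 + (¾)*121)*1583 = (1 + 1331/4 + 363/4)*1583 = (849/2)*1583 = 1343967/2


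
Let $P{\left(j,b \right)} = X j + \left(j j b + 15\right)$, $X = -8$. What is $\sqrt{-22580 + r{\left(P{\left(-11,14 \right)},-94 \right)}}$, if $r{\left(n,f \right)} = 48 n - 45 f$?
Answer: $\sqrt{67906} \approx 260.59$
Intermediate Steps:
$P{\left(j,b \right)} = 15 - 8 j + b j^{2}$ ($P{\left(j,b \right)} = - 8 j + \left(j j b + 15\right) = - 8 j + \left(j^{2} b + 15\right) = - 8 j + \left(b j^{2} + 15\right) = - 8 j + \left(15 + b j^{2}\right) = 15 - 8 j + b j^{2}$)
$r{\left(n,f \right)} = - 45 f + 48 n$
$\sqrt{-22580 + r{\left(P{\left(-11,14 \right)},-94 \right)}} = \sqrt{-22580 - \left(-4230 - 48 \left(15 - -88 + 14 \left(-11\right)^{2}\right)\right)} = \sqrt{-22580 + \left(4230 + 48 \left(15 + 88 + 14 \cdot 121\right)\right)} = \sqrt{-22580 + \left(4230 + 48 \left(15 + 88 + 1694\right)\right)} = \sqrt{-22580 + \left(4230 + 48 \cdot 1797\right)} = \sqrt{-22580 + \left(4230 + 86256\right)} = \sqrt{-22580 + 90486} = \sqrt{67906}$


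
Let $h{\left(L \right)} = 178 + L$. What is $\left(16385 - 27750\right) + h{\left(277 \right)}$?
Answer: $-10910$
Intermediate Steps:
$\left(16385 - 27750\right) + h{\left(277 \right)} = \left(16385 - 27750\right) + \left(178 + 277\right) = \left(16385 + \left(-124557 + 96807\right)\right) + 455 = \left(16385 - 27750\right) + 455 = -11365 + 455 = -10910$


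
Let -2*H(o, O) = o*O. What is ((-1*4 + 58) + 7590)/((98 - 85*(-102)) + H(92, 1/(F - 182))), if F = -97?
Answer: 152334/174737 ≈ 0.87179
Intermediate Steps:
H(o, O) = -O*o/2 (H(o, O) = -o*O/2 = -O*o/2)
((-1*4 + 58) + 7590)/((98 - 85*(-102)) + H(92, 1/(F - 182))) = ((-1*4 + 58) + 7590)/((98 - 85*(-102)) - ½*92/(-97 - 182)) = ((-4 + 58) + 7590)/((98 + 8670) - ½*92/(-279)) = (54 + 7590)/(8768 - ½*(-1/279)*92) = 7644/(8768 + 46/279) = 7644/(2446318/279) = 7644*(279/2446318) = 152334/174737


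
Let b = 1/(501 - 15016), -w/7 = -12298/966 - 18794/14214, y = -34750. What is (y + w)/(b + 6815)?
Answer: -297883027905/58585206539 ≈ -5.0846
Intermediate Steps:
w = 233042/2369 (w = -7*(-12298/966 - 18794/14214) = -7*(-12298*1/966 - 18794*1/14214) = -7*(-6149/483 - 9397/7107) = -7*(-233042/16583) = 233042/2369 ≈ 98.371)
b = -1/14515 (b = 1/(-14515) = -1/14515 ≈ -6.8894e-5)
(y + w)/(b + 6815) = (-34750 + 233042/2369)/(-1/14515 + 6815) = -82089708/(2369*98919724/14515) = -82089708/2369*14515/98919724 = -297883027905/58585206539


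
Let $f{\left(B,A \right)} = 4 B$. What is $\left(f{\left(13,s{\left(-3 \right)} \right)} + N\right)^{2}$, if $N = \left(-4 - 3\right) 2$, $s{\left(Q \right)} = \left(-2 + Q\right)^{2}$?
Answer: $1444$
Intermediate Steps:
$N = -14$ ($N = \left(-7\right) 2 = -14$)
$\left(f{\left(13,s{\left(-3 \right)} \right)} + N\right)^{2} = \left(4 \cdot 13 - 14\right)^{2} = \left(52 - 14\right)^{2} = 38^{2} = 1444$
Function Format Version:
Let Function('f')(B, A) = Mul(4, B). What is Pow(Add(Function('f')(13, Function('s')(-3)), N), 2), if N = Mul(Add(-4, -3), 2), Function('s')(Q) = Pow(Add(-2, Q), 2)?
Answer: 1444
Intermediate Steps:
N = -14 (N = Mul(-7, 2) = -14)
Pow(Add(Function('f')(13, Function('s')(-3)), N), 2) = Pow(Add(Mul(4, 13), -14), 2) = Pow(Add(52, -14), 2) = Pow(38, 2) = 1444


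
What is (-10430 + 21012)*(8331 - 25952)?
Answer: -186465422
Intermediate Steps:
(-10430 + 21012)*(8331 - 25952) = 10582*(-17621) = -186465422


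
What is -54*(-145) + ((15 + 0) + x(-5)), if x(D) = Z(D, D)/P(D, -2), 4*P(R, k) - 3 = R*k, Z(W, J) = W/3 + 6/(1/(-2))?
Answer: 305791/39 ≈ 7840.8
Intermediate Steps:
Z(W, J) = -12 + W/3 (Z(W, J) = W*(⅓) + 6/(-½) = W/3 + 6*(-2) = W/3 - 12 = -12 + W/3)
P(R, k) = ¾ + R*k/4 (P(R, k) = ¾ + (R*k)/4 = ¾ + R*k/4)
x(D) = (-12 + D/3)/(¾ - D/2) (x(D) = (-12 + D/3)/(¾ + (¼)*D*(-2)) = (-12 + D/3)/(¾ - D/2))
-54*(-145) + ((15 + 0) + x(-5)) = -54*(-145) + ((15 + 0) + 4*(-36 - 5)/(3*(3 - 2*(-5)))) = 7830 + (15 + (4/3)*(-41)/(3 + 10)) = 7830 + (15 + (4/3)*(-41)/13) = 7830 + (15 + (4/3)*(1/13)*(-41)) = 7830 + (15 - 164/39) = 7830 + 421/39 = 305791/39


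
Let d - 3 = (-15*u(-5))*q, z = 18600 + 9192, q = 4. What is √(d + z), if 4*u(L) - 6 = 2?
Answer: 15*√123 ≈ 166.36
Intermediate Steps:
u(L) = 2 (u(L) = 3/2 + (¼)*2 = 3/2 + ½ = 2)
z = 27792
d = -117 (d = 3 - 15*2*4 = 3 - 30*4 = 3 - 120 = -117)
√(d + z) = √(-117 + 27792) = √27675 = 15*√123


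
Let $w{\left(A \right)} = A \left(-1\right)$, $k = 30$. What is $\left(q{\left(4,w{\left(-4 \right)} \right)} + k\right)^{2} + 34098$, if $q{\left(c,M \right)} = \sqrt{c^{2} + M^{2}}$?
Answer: $35030 + 240 \sqrt{2} \approx 35369.0$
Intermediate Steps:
$w{\left(A \right)} = - A$
$q{\left(c,M \right)} = \sqrt{M^{2} + c^{2}}$
$\left(q{\left(4,w{\left(-4 \right)} \right)} + k\right)^{2} + 34098 = \left(\sqrt{\left(\left(-1\right) \left(-4\right)\right)^{2} + 4^{2}} + 30\right)^{2} + 34098 = \left(\sqrt{4^{2} + 16} + 30\right)^{2} + 34098 = \left(\sqrt{16 + 16} + 30\right)^{2} + 34098 = \left(\sqrt{32} + 30\right)^{2} + 34098 = \left(4 \sqrt{2} + 30\right)^{2} + 34098 = \left(30 + 4 \sqrt{2}\right)^{2} + 34098 = 34098 + \left(30 + 4 \sqrt{2}\right)^{2}$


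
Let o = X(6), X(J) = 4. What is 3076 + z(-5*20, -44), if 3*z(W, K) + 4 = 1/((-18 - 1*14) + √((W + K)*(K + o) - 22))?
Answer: 21740984/7071 + √5738/14142 ≈ 3074.7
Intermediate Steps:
o = 4
z(W, K) = -4/3 + 1/(3*(-32 + √(-22 + (4 + K)*(K + W)))) (z(W, K) = -4/3 + 1/(3*((-18 - 1*14) + √((W + K)*(K + 4) - 22))) = -4/3 + 1/(3*((-18 - 14) + √((K + W)*(4 + K) - 22))) = -4/3 + 1/(3*(-32 + √((4 + K)*(K + W) - 22))) = -4/3 + 1/(3*(-32 + √(-22 + (4 + K)*(K + W)))))
3076 + z(-5*20, -44) = 3076 + (129 - 4*√(-22 + (-44)² + 4*(-44) + 4*(-5*20) - (-220)*20))/(3*(-32 + √(-22 + (-44)² + 4*(-44) + 4*(-5*20) - (-220)*20))) = 3076 + (129 - 4*√(-22 + 1936 - 176 + 4*(-100) - 44*(-100)))/(3*(-32 + √(-22 + 1936 - 176 + 4*(-100) - 44*(-100)))) = 3076 + (129 - 4*√(-22 + 1936 - 176 - 400 + 4400))/(3*(-32 + √(-22 + 1936 - 176 - 400 + 4400))) = 3076 + (129 - 4*√5738)/(3*(-32 + √5738))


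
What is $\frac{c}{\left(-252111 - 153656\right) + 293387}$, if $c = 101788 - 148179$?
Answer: $\frac{46391}{112380} \approx 0.4128$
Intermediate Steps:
$c = -46391$ ($c = 101788 - 148179 = -46391$)
$\frac{c}{\left(-252111 - 153656\right) + 293387} = - \frac{46391}{\left(-252111 - 153656\right) + 293387} = - \frac{46391}{-405767 + 293387} = - \frac{46391}{-112380} = \left(-46391\right) \left(- \frac{1}{112380}\right) = \frac{46391}{112380}$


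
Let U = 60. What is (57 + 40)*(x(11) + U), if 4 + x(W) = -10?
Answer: 4462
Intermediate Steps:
x(W) = -14 (x(W) = -4 - 10 = -14)
(57 + 40)*(x(11) + U) = (57 + 40)*(-14 + 60) = 97*46 = 4462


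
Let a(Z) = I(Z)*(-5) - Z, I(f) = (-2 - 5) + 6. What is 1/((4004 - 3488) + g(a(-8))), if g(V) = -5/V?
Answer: 13/6703 ≈ 0.0019394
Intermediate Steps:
I(f) = -1 (I(f) = -7 + 6 = -1)
a(Z) = 5 - Z (a(Z) = -1*(-5) - Z = 5 - Z)
1/((4004 - 3488) + g(a(-8))) = 1/((4004 - 3488) - 5/(5 - 1*(-8))) = 1/(516 - 5/(5 + 8)) = 1/(516 - 5/13) = 1/(6703/13) = 13/6703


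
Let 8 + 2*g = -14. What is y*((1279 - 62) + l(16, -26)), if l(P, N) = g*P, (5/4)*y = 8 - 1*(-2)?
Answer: 8328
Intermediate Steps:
g = -11 (g = -4 + (½)*(-14) = -4 - 7 = -11)
y = 8 (y = 4*(8 - 1*(-2))/5 = 4*(8 + 2)/5 = (⅘)*10 = 8)
l(P, N) = -11*P
y*((1279 - 62) + l(16, -26)) = 8*((1279 - 62) - 11*16) = 8*(1217 - 176) = 8*1041 = 8328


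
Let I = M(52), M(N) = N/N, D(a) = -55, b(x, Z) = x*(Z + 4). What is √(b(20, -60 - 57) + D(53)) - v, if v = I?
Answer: -1 + I*√2315 ≈ -1.0 + 48.114*I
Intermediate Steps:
b(x, Z) = x*(4 + Z)
M(N) = 1
I = 1
v = 1
√(b(20, -60 - 57) + D(53)) - v = √(20*(4 + (-60 - 57)) - 55) - 1*1 = √(20*(4 - 117) - 55) - 1 = √(20*(-113) - 55) - 1 = √(-2260 - 55) - 1 = √(-2315) - 1 = I*√2315 - 1 = -1 + I*√2315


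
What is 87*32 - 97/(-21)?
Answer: 58561/21 ≈ 2788.6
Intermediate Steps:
87*32 - 97/(-21) = 2784 - 97*(-1/21) = 2784 + 97/21 = 58561/21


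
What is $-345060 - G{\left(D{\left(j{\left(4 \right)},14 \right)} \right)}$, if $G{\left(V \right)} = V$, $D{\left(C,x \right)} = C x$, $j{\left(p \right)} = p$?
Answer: $-345116$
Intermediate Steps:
$-345060 - G{\left(D{\left(j{\left(4 \right)},14 \right)} \right)} = -345060 - 4 \cdot 14 = -345060 - 56 = -345116$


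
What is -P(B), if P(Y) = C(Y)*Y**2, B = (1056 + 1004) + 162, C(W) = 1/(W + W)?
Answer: -1111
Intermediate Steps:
C(W) = 1/(2*W)
B = 2222 (B = 2060 + 162 = 2222)
P(Y) = Y/2 (P(Y) = (1/(2*Y))*Y**2 = Y/2)
-P(B) = -2222/2 = -1*1111 = -1111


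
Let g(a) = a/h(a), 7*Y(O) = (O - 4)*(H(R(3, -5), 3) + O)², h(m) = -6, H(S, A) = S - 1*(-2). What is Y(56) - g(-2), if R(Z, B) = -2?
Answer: 69887/3 ≈ 23296.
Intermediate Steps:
H(S, A) = 2 + S (H(S, A) = S + 2 = 2 + S)
Y(O) = O²*(-4 + O)/7 (Y(O) = ((O - 4)*((2 - 2) + O)²)/7 = ((-4 + O)*(0 + O)²)/7 = ((-4 + O)*O²)/7 = (O²*(-4 + O))/7 = O²*(-4 + O)/7)
g(a) = -a/6 (g(a) = a/(-6) = a*(-⅙) = -a/6)
Y(56) - g(-2) = (⅐)*56²*(-4 + 56) - (-1)*(-2)/6 = (⅐)*3136*52 - 1*⅓ = 23296 - ⅓ = 69887/3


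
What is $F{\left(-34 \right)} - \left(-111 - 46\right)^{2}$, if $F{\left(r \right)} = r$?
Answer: $-24683$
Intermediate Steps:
$F{\left(-34 \right)} - \left(-111 - 46\right)^{2} = -34 - \left(-111 - 46\right)^{2} = -34 - \left(-157\right)^{2} = -34 - 24649 = -24683$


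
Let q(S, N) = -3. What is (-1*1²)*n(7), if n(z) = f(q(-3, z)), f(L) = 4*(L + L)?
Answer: 24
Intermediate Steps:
f(L) = 8*L (f(L) = 4*(2*L) = 8*L)
n(z) = -24 (n(z) = 8*(-3) = -24)
(-1*1²)*n(7) = -1*1²*(-24) = -1*1*(-24) = -1*(-24) = 24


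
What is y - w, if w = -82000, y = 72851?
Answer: 154851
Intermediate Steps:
y - w = 72851 - 1*(-82000) = 72851 + 82000 = 154851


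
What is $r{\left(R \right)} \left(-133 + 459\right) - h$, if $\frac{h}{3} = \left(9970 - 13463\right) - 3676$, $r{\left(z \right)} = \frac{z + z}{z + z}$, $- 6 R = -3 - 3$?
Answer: $21833$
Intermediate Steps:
$R = 1$ ($R = - \frac{-3 - 3}{6} = \left(- \frac{1}{6}\right) \left(-6\right) = 1$)
$r{\left(z \right)} = 1$ ($r{\left(z \right)} = \frac{2 z}{2 z} = 2 z \frac{1}{2 z} = 1$)
$h = -21507$ ($h = 3 \left(\left(9970 - 13463\right) - 3676\right) = 3 \left(-3493 - 3676\right) = 3 \left(-7169\right) = -21507$)
$r{\left(R \right)} \left(-133 + 459\right) - h = 1 \left(-133 + 459\right) - -21507 = 1 \cdot 326 + 21507 = 326 + 21507 = 21833$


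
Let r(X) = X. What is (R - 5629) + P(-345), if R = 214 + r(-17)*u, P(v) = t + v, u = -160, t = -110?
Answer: -3150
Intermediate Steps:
P(v) = -110 + v
R = 2934 (R = 214 - 17*(-160) = 214 + 2720 = 2934)
(R - 5629) + P(-345) = (2934 - 5629) + (-110 - 345) = -2695 - 455 = -3150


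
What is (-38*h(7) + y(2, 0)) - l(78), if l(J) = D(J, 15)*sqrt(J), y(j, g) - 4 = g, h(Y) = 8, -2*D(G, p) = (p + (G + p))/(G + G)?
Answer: -300 + 9*sqrt(78)/26 ≈ -296.94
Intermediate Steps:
D(G, p) = -(G + 2*p)/(4*G) (D(G, p) = -(p + (G + p))/(2*(G + G)) = -(G + 2*p)/(2*(2*G)) = -(G + 2*p)*1/(2*G)/2 = -(G + 2*p)/(4*G))
y(j, g) = 4 + g
l(J) = (-30 - J)/(4*sqrt(J)) (l(J) = ((-J - 2*15)/(4*J))*sqrt(J) = ((-J - 30)/(4*J))*sqrt(J) = ((-30 - J)/(4*J))*sqrt(J) = (-30 - J)/(4*sqrt(J)))
(-38*h(7) + y(2, 0)) - l(78) = (-38*8 + (4 + 0)) - (-30 - 1*78)/(4*sqrt(78)) = (-304 + 4) - sqrt(78)/78*(-30 - 78)/4 = -300 - sqrt(78)/78*(-108)/4 = -300 - (-9)*sqrt(78)/26 = -300 + 9*sqrt(78)/26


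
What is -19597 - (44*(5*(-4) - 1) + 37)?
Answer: -18710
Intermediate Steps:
-19597 - (44*(5*(-4) - 1) + 37) = -19597 - (44*(-20 - 1) + 37) = -19597 - (44*(-21) + 37) = -19597 - (-924 + 37) = -19597 - 1*(-887) = -19597 + 887 = -18710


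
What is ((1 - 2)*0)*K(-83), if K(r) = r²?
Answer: 0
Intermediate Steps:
((1 - 2)*0)*K(-83) = ((1 - 2)*0)*(-83)² = -1*0*6889 = 0*6889 = 0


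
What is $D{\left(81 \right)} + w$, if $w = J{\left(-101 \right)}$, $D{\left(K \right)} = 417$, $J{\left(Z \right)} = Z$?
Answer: $316$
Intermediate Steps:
$w = -101$
$D{\left(81 \right)} + w = 417 - 101 = 316$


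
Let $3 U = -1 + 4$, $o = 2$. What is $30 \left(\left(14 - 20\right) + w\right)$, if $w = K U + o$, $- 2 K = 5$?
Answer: $-195$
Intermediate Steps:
$K = - \frac{5}{2}$ ($K = \left(- \frac{1}{2}\right) 5 = - \frac{5}{2} \approx -2.5$)
$U = 1$ ($U = \frac{-1 + 4}{3} = \frac{1}{3} \cdot 3 = 1$)
$w = - \frac{1}{2}$ ($w = \left(- \frac{5}{2}\right) 1 + 2 = - \frac{5}{2} + 2 = - \frac{1}{2} \approx -0.5$)
$30 \left(\left(14 - 20\right) + w\right) = 30 \left(\left(14 - 20\right) - \frac{1}{2}\right) = 30 \left(-6 - \frac{1}{2}\right) = 30 \left(- \frac{13}{2}\right) = -195$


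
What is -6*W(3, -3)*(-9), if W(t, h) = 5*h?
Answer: -810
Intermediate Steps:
-6*W(3, -3)*(-9) = -30*(-3)*(-9) = -6*(-15)*(-9) = 90*(-9) = -810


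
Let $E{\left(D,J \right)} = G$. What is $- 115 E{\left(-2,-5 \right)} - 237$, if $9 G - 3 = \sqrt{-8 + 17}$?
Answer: $- \frac{941}{3} \approx -313.67$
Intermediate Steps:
$G = \frac{2}{3}$ ($G = \frac{1}{3} + \frac{\sqrt{-8 + 17}}{9} = \frac{1}{3} + \frac{\sqrt{9}}{9} = \frac{1}{3} + \frac{1}{9} \cdot 3 = \frac{1}{3} + \frac{1}{3} = \frac{2}{3} \approx 0.66667$)
$E{\left(D,J \right)} = \frac{2}{3}$
$- 115 E{\left(-2,-5 \right)} - 237 = \left(-115\right) \frac{2}{3} - 237 = - \frac{230}{3} - 237 = - \frac{941}{3}$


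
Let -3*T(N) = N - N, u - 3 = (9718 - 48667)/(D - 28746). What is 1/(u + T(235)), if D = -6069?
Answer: 11605/47798 ≈ 0.24279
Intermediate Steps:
u = 47798/11605 (u = 3 + (9718 - 48667)/(-6069 - 28746) = 3 - 38949/(-34815) = 3 - 38949*(-1/34815) = 3 + 12983/11605 = 47798/11605 ≈ 4.1187)
T(N) = 0 (T(N) = -(N - N)/3 = -⅓*0 = 0)
1/(u + T(235)) = 1/(47798/11605 + 0) = 1/(47798/11605) = 11605/47798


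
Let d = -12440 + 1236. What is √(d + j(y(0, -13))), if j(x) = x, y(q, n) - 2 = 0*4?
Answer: I*√11202 ≈ 105.84*I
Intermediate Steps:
y(q, n) = 2 (y(q, n) = 2 + 0*4 = 2 + 0 = 2)
d = -11204
√(d + j(y(0, -13))) = √(-11204 + 2) = √(-11202) = I*√11202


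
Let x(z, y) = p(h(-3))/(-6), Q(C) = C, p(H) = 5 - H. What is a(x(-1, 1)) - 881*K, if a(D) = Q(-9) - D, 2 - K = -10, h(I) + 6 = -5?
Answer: -31735/3 ≈ -10578.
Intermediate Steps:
h(I) = -11 (h(I) = -6 - 5 = -11)
K = 12 (K = 2 - 1*(-10) = 2 + 10 = 12)
x(z, y) = -8/3 (x(z, y) = (5 - 1*(-11))/(-6) = (5 + 11)*(-⅙) = 16*(-⅙) = -8/3)
a(D) = -9 - D
a(x(-1, 1)) - 881*K = (-9 - 1*(-8/3)) - 881*12 = (-9 + 8/3) - 1*10572 = -19/3 - 10572 = -31735/3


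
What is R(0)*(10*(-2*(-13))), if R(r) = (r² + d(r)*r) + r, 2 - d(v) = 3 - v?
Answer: 0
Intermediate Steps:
d(v) = -1 + v (d(v) = 2 - (3 - v) = 2 + (-3 + v) = -1 + v)
R(r) = r + r² + r*(-1 + r) (R(r) = (r² + (-1 + r)*r) + r = (r² + r*(-1 + r)) + r = r + r² + r*(-1 + r))
R(0)*(10*(-2*(-13))) = (2*0²)*(10*(-2*(-13))) = (2*0)*(10*26) = 0*260 = 0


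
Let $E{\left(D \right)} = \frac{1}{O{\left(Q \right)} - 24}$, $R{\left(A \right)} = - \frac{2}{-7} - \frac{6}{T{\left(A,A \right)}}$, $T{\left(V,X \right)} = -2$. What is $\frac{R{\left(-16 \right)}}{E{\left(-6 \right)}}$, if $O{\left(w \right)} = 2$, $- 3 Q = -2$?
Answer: $- \frac{506}{7} \approx -72.286$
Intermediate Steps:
$Q = \frac{2}{3}$ ($Q = \left(- \frac{1}{3}\right) \left(-2\right) = \frac{2}{3} \approx 0.66667$)
$R{\left(A \right)} = \frac{23}{7}$ ($R{\left(A \right)} = - \frac{2}{-7} - \frac{6}{-2} = \left(-2\right) \left(- \frac{1}{7}\right) - -3 = \frac{2}{7} + 3 = \frac{23}{7}$)
$E{\left(D \right)} = - \frac{1}{22}$ ($E{\left(D \right)} = \frac{1}{2 - 24} = \frac{1}{-22} = - \frac{1}{22}$)
$\frac{R{\left(-16 \right)}}{E{\left(-6 \right)}} = \frac{23}{7 \left(- \frac{1}{22}\right)} = \frac{23}{7} \left(-22\right) = - \frac{506}{7}$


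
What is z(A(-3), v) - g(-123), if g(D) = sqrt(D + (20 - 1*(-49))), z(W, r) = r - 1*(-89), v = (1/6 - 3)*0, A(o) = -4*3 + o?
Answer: 89 - 3*I*sqrt(6) ≈ 89.0 - 7.3485*I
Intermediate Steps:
A(o) = -12 + o
v = 0 (v = (1/6 - 3)*0 = -17/6*0 = 0)
z(W, r) = 89 + r (z(W, r) = r + 89 = 89 + r)
g(D) = sqrt(69 + D) (g(D) = sqrt(D + (20 + 49)) = sqrt(D + 69) = sqrt(69 + D))
z(A(-3), v) - g(-123) = (89 + 0) - sqrt(69 - 123) = 89 - sqrt(-54) = 89 - 3*I*sqrt(6)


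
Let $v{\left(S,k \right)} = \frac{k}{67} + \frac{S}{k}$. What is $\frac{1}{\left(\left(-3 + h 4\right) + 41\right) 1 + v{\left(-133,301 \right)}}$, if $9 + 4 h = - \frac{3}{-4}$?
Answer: $\frac{11524}{389519} \approx 0.029585$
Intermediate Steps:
$h = - \frac{33}{16}$ ($h = - \frac{9}{4} + \frac{\left(-3\right) \frac{1}{-4}}{4} = - \frac{9}{4} + \frac{\left(-3\right) \left(- \frac{1}{4}\right)}{4} = - \frac{9}{4} + \frac{1}{4} \cdot \frac{3}{4} = - \frac{9}{4} + \frac{3}{16} = - \frac{33}{16} \approx -2.0625$)
$v{\left(S,k \right)} = \frac{k}{67} + \frac{S}{k}$ ($v{\left(S,k \right)} = k \frac{1}{67} + \frac{S}{k} = \frac{k}{67} + \frac{S}{k}$)
$\frac{1}{\left(\left(-3 + h 4\right) + 41\right) 1 + v{\left(-133,301 \right)}} = \frac{1}{\left(\left(-3 - \frac{33}{4}\right) + 41\right) 1 + \left(\frac{1}{67} \cdot 301 - \frac{133}{301}\right)} = \frac{1}{\left(\left(-3 - \frac{33}{4}\right) + 41\right) 1 + \left(\frac{301}{67} - \frac{19}{43}\right)} = \frac{1}{\left(- \frac{45}{4} + 41\right) 1 + \left(\frac{301}{67} - \frac{19}{43}\right)} = \frac{1}{\frac{119}{4} \cdot 1 + \frac{11670}{2881}} = \frac{1}{\frac{119}{4} + \frac{11670}{2881}} = \frac{1}{\frac{389519}{11524}} = \frac{11524}{389519}$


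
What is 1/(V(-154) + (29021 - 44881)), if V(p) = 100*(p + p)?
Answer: -1/46660 ≈ -2.1432e-5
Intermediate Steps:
V(p) = 200*p (V(p) = 100*(2*p) = 200*p)
1/(V(-154) + (29021 - 44881)) = 1/(200*(-154) + (29021 - 44881)) = 1/(-30800 - 15860) = 1/(-46660) = -1/46660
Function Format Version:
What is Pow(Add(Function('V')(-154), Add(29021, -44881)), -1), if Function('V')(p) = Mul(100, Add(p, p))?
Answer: Rational(-1, 46660) ≈ -2.1432e-5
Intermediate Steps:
Function('V')(p) = Mul(200, p) (Function('V')(p) = Mul(100, Mul(2, p)) = Mul(200, p))
Pow(Add(Function('V')(-154), Add(29021, -44881)), -1) = Pow(Add(Mul(200, -154), Add(29021, -44881)), -1) = Pow(Add(-30800, -15860), -1) = Pow(-46660, -1) = Rational(-1, 46660)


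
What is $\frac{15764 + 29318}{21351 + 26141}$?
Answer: $\frac{22541}{23746} \approx 0.94925$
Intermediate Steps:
$\frac{15764 + 29318}{21351 + 26141} = \frac{45082}{47492} = 45082 \cdot \frac{1}{47492} = \frac{22541}{23746}$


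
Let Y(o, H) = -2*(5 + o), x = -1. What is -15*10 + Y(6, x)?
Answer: -172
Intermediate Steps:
Y(o, H) = -10 - 2*o
-15*10 + Y(6, x) = -15*10 + (-10 - 2*6) = -150 + (-10 - 12) = -150 - 22 = -172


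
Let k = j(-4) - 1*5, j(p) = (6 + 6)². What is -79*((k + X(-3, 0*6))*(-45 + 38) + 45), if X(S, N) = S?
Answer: 71653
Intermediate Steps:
j(p) = 144 (j(p) = 12² = 144)
k = 139 (k = 144 - 1*5 = 144 - 5 = 139)
-79*((k + X(-3, 0*6))*(-45 + 38) + 45) = -79*((139 - 3)*(-45 + 38) + 45) = -79*(136*(-7) + 45) = -79*(-952 + 45) = -79*(-907) = 71653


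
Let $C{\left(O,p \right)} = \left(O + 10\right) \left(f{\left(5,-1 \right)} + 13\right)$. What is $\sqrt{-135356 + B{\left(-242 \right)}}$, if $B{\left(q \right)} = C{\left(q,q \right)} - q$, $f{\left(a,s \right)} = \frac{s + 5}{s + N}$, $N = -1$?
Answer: $i \sqrt{137666} \approx 371.03 i$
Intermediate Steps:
$f{\left(a,s \right)} = \frac{5 + s}{-1 + s}$ ($f{\left(a,s \right)} = \frac{s + 5}{s - 1} = \frac{5 + s}{-1 + s}$)
$C{\left(O,p \right)} = 110 + 11 O$ ($C{\left(O,p \right)} = \left(O + 10\right) \left(\frac{5 - 1}{-1 - 1} + 13\right) = \left(10 + O\right) \left(\frac{1}{-2} \cdot 4 + 13\right) = \left(10 + O\right) \left(\left(- \frac{1}{2}\right) 4 + 13\right) = \left(10 + O\right) \left(-2 + 13\right) = \left(10 + O\right) 11 = 110 + 11 O$)
$B{\left(q \right)} = 110 + 10 q$ ($B{\left(q \right)} = \left(110 + 11 q\right) - q = 110 + 10 q$)
$\sqrt{-135356 + B{\left(-242 \right)}} = \sqrt{-135356 + \left(110 + 10 \left(-242\right)\right)} = \sqrt{-135356 + \left(110 - 2420\right)} = \sqrt{-135356 - 2310} = \sqrt{-137666} = i \sqrt{137666}$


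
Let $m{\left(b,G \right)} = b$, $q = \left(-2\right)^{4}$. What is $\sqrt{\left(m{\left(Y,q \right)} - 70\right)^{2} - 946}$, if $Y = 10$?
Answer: $\sqrt{2654} \approx 51.517$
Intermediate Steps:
$q = 16$
$\sqrt{\left(m{\left(Y,q \right)} - 70\right)^{2} - 946} = \sqrt{\left(10 - 70\right)^{2} - 946} = \sqrt{\left(-60\right)^{2} - 946} = \sqrt{3600 - 946} = \sqrt{2654}$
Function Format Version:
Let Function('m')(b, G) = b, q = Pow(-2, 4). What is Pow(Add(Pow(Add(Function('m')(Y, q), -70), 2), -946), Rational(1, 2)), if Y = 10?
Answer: Pow(2654, Rational(1, 2)) ≈ 51.517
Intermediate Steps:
q = 16
Pow(Add(Pow(Add(Function('m')(Y, q), -70), 2), -946), Rational(1, 2)) = Pow(Add(Pow(Add(10, -70), 2), -946), Rational(1, 2)) = Pow(Add(Pow(-60, 2), -946), Rational(1, 2)) = Pow(Add(3600, -946), Rational(1, 2)) = Pow(2654, Rational(1, 2))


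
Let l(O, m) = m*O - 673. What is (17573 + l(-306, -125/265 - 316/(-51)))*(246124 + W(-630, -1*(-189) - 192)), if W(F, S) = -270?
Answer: 197386834148/53 ≈ 3.7243e+9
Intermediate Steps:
l(O, m) = -673 + O*m (l(O, m) = O*m - 673 = -673 + O*m)
(17573 + l(-306, -125/265 - 316/(-51)))*(246124 + W(-630, -1*(-189) - 192)) = (17573 + (-673 - 306*(-125/265 - 316/(-51))))*(246124 - 270) = (17573 + (-673 - 306*(-125*1/265 - 316*(-1/51))))*245854 = (17573 + (-673 - 306*(-25/53 + 316/51)))*245854 = (17573 + (-673 - 306*15473/2703))*245854 = (17573 + (-673 - 92838/53))*245854 = (17573 - 128507/53)*245854 = (802862/53)*245854 = 197386834148/53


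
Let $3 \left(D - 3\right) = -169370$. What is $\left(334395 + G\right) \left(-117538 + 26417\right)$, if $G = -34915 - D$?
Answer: $- \frac{97299094921}{3} \approx -3.2433 \cdot 10^{10}$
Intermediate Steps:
$D = - \frac{169361}{3}$ ($D = 3 + \frac{1}{3} \left(-169370\right) = 3 - \frac{169370}{3} = - \frac{169361}{3} \approx -56454.0$)
$G = \frac{64616}{3}$ ($G = -34915 - - \frac{169361}{3} = -34915 + \frac{169361}{3} = \frac{64616}{3} \approx 21539.0$)
$\left(334395 + G\right) \left(-117538 + 26417\right) = \left(334395 + \frac{64616}{3}\right) \left(-117538 + 26417\right) = \frac{1067801}{3} \left(-91121\right) = - \frac{97299094921}{3}$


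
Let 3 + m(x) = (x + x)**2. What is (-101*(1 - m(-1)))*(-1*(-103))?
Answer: 0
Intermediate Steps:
m(x) = -3 + 4*x**2 (m(x) = -3 + (x + x)**2 = -3 + (2*x)**2 = -3 + 4*x**2)
(-101*(1 - m(-1)))*(-1*(-103)) = (-101*(1 - (-3 + 4*(-1)**2)))*(-1*(-103)) = -101*(1 - (-3 + 4*1))*103 = -101*(1 - (-3 + 4))*103 = -101*(1 - 1*1)*103 = -101*(1 - 1)*103 = -101*0*103 = 0*103 = 0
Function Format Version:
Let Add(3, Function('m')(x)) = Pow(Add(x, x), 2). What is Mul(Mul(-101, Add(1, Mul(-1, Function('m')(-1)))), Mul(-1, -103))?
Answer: 0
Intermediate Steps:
Function('m')(x) = Add(-3, Mul(4, Pow(x, 2))) (Function('m')(x) = Add(-3, Pow(Add(x, x), 2)) = Add(-3, Pow(Mul(2, x), 2)) = Add(-3, Mul(4, Pow(x, 2))))
Mul(Mul(-101, Add(1, Mul(-1, Function('m')(-1)))), Mul(-1, -103)) = Mul(Mul(-101, Add(1, Mul(-1, Add(-3, Mul(4, Pow(-1, 2)))))), Mul(-1, -103)) = Mul(Mul(-101, Add(1, Mul(-1, Add(-3, Mul(4, 1))))), 103) = Mul(Mul(-101, Add(1, Mul(-1, Add(-3, 4)))), 103) = Mul(Mul(-101, Add(1, Mul(-1, 1))), 103) = Mul(Mul(-101, Add(1, -1)), 103) = Mul(Mul(-101, 0), 103) = Mul(0, 103) = 0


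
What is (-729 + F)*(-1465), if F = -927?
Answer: 2426040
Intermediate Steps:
(-729 + F)*(-1465) = (-729 - 927)*(-1465) = -1656*(-1465) = 2426040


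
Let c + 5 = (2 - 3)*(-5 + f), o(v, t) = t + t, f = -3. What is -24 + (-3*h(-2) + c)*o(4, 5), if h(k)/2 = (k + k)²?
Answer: -954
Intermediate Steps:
o(v, t) = 2*t
h(k) = 8*k² (h(k) = 2*(k + k)² = 2*(2*k)² = 2*(4*k²) = 8*k²)
c = 3 (c = -5 + (2 - 3)*(-5 - 3) = -5 - 1*(-8) = -5 + 8 = 3)
-24 + (-3*h(-2) + c)*o(4, 5) = -24 + (-24*(-2)² + 3)*(2*5) = -24 + (-24*4 + 3)*10 = -24 + (-3*32 + 3)*10 = -24 + (-96 + 3)*10 = -24 - 93*10 = -24 - 930 = -954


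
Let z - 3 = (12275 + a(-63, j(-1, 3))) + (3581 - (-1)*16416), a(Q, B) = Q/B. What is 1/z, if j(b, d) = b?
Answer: 1/32338 ≈ 3.0923e-5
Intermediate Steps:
z = 32338 (z = 3 + ((12275 - 63/(-1)) + (3581 - (-1)*16416)) = 3 + ((12275 - 63*(-1)) + (3581 - 1*(-16416))) = 3 + ((12275 + 63) + (3581 + 16416)) = 3 + (12338 + 19997) = 3 + 32335 = 32338)
1/z = 1/32338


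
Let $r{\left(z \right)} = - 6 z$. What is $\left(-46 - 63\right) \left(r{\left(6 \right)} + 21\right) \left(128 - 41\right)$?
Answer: $142245$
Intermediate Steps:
$\left(-46 - 63\right) \left(r{\left(6 \right)} + 21\right) \left(128 - 41\right) = \left(-46 - 63\right) \left(\left(-6\right) 6 + 21\right) \left(128 - 41\right) = - 109 \left(-36 + 21\right) 87 = \left(-109\right) \left(-15\right) 87 = 1635 \cdot 87 = 142245$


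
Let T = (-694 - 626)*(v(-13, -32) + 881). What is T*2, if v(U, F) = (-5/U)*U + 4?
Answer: -2323200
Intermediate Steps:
v(U, F) = -1 (v(U, F) = -5 + 4 = -1)
T = -1161600 (T = (-694 - 626)*(-1 + 881) = -1320*880 = -1161600)
T*2 = -1161600*2 = -2323200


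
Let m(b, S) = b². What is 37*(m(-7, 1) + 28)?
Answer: 2849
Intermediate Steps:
37*(m(-7, 1) + 28) = 37*((-7)² + 28) = 37*(49 + 28) = 37*77 = 2849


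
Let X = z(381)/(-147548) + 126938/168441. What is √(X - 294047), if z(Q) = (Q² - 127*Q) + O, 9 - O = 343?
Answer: I*√231666276682473509472999/887611881 ≈ 542.26*I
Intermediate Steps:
O = -334 (O = 9 - 1*343 = 9 - 343 = -334)
z(Q) = -334 + Q² - 127*Q (z(Q) = (Q² - 127*Q) - 334 = -334 + Q² - 127*Q)
X = 88749928/887611881 (X = (-334 + 381² - 127*381)/(-147548) + 126938/168441 = (-334 + 145161 - 48387)*(-1/147548) + 126938*(1/168441) = 96440*(-1/147548) + 18134/24063 = -24110/36887 + 18134/24063 = 88749928/887611881 ≈ 0.099987)
√(X - 294047) = √(88749928/887611881 - 294047) = √(-260999522022479/887611881) = I*√231666276682473509472999/887611881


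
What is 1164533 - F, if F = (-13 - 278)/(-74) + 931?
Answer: 86106257/74 ≈ 1.1636e+6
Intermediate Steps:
F = 69185/74 (F = -1/74*(-291) + 931 = 291/74 + 931 = 69185/74 ≈ 934.93)
1164533 - F = 1164533 - 1*69185/74 = 1164533 - 69185/74 = 86106257/74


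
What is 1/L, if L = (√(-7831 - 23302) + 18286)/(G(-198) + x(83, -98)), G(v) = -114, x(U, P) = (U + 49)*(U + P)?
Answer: -12763628/111469643 + 698*I*√31133/111469643 ≈ -0.1145 + 0.0011049*I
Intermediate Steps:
x(U, P) = (49 + U)*(P + U)
L = -9143/1047 - I*√31133/2094 (L = (√(-7831 - 23302) + 18286)/(-114 + (83² + 49*(-98) + 49*83 - 98*83)) = (√(-31133) + 18286)/(-114 + (6889 - 4802 + 4067 - 8134)) = (I*√31133 + 18286)/(-114 - 1980) = (18286 + I*√31133)/(-2094) = (18286 + I*√31133)*(-1/2094) = -9143/1047 - I*√31133/2094 ≈ -8.7326 - 0.084262*I)
1/L = 1/(-9143/1047 - I*√31133/2094)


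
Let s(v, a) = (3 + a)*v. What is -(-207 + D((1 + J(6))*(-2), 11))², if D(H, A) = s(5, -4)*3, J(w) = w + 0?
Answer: -49284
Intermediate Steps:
s(v, a) = v*(3 + a)
J(w) = w
D(H, A) = -15 (D(H, A) = (5*(3 - 4))*3 = (5*(-1))*3 = -5*3 = -15)
-(-207 + D((1 + J(6))*(-2), 11))² = -(-207 - 15)² = -1*(-222)² = -1*49284 = -49284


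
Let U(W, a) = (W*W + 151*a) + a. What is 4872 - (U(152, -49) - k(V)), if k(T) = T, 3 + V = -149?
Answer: -10936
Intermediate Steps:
V = -152 (V = -3 - 149 = -152)
U(W, a) = W² + 152*a (U(W, a) = (W² + 151*a) + a = W² + 152*a)
4872 - (U(152, -49) - k(V)) = 4872 - ((152² + 152*(-49)) - 1*(-152)) = 4872 - ((23104 - 7448) + 152) = 4872 - (15656 + 152) = 4872 - 1*15808 = 4872 - 15808 = -10936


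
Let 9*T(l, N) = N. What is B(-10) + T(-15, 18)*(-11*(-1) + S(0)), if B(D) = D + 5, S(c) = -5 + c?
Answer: 7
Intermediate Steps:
T(l, N) = N/9
B(D) = 5 + D
B(-10) + T(-15, 18)*(-11*(-1) + S(0)) = (5 - 10) + ((⅑)*18)*(-11*(-1) + (-5 + 0)) = -5 + 2*(11 - 5) = -5 + 2*6 = -5 + 12 = 7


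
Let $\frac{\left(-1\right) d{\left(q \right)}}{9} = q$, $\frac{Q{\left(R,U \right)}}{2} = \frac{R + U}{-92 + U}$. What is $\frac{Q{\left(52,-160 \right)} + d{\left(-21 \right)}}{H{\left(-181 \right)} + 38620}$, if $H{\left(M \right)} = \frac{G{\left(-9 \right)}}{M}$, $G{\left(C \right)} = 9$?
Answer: $\frac{240549}{48931477} \approx 0.004916$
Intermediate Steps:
$Q{\left(R,U \right)} = \frac{2 \left(R + U\right)}{-92 + U}$ ($Q{\left(R,U \right)} = 2 \frac{R + U}{-92 + U} = \frac{2 \left(R + U\right)}{-92 + U}$)
$d{\left(q \right)} = - 9 q$
$H{\left(M \right)} = \frac{9}{M}$
$\frac{Q{\left(52,-160 \right)} + d{\left(-21 \right)}}{H{\left(-181 \right)} + 38620} = \frac{\frac{2 \left(52 - 160\right)}{-92 - 160} - -189}{\frac{9}{-181} + 38620} = \frac{2 \frac{1}{-252} \left(-108\right) + 189}{9 \left(- \frac{1}{181}\right) + 38620} = \frac{2 \left(- \frac{1}{252}\right) \left(-108\right) + 189}{- \frac{9}{181} + 38620} = \frac{\frac{6}{7} + 189}{\frac{6990211}{181}} = \frac{1329}{7} \cdot \frac{181}{6990211} = \frac{240549}{48931477}$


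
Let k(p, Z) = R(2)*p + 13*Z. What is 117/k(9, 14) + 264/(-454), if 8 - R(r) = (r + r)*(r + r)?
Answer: 12039/24970 ≈ 0.48214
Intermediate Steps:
R(r) = 8 - 4*r**2 (R(r) = 8 - (r + r)*(r + r) = 8 - 2*r*2*r = 8 - 4*r**2)
k(p, Z) = -8*p + 13*Z (k(p, Z) = (8 - 4*2**2)*p + 13*Z = (8 - 4*4)*p + 13*Z = (8 - 16)*p + 13*Z = -8*p + 13*Z)
117/k(9, 14) + 264/(-454) = 117/(-8*9 + 13*14) + 264/(-454) = 117/(-72 + 182) + 264*(-1/454) = 117/110 - 132/227 = 12039/24970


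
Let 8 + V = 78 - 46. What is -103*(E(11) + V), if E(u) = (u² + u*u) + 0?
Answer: -27398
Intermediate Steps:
E(u) = 2*u² (E(u) = (u² + u²) + 0 = 2*u² + 0 = 2*u²)
V = 24 (V = -8 + (78 - 46) = -8 + 32 = 24)
-103*(E(11) + V) = -103*(2*11² + 24) = -103*(2*121 + 24) = -103*(242 + 24) = -103*266 = -27398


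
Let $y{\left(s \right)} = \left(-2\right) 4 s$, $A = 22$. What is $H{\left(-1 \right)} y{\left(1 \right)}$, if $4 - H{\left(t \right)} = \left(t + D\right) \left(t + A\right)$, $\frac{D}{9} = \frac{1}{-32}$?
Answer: $- \frac{989}{4} \approx -247.25$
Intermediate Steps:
$D = - \frac{9}{32}$ ($D = \frac{9}{-32} = 9 \left(- \frac{1}{32}\right) = - \frac{9}{32} \approx -0.28125$)
$y{\left(s \right)} = - 8 s$
$H{\left(t \right)} = 4 - \left(22 + t\right) \left(- \frac{9}{32} + t\right)$ ($H{\left(t \right)} = 4 - \left(t - \frac{9}{32}\right) \left(t + 22\right) = 4 - \left(- \frac{9}{32} + t\right) \left(22 + t\right) = 4 - \left(22 + t\right) \left(- \frac{9}{32} + t\right)$)
$H{\left(-1 \right)} y{\left(1 \right)} = \left(\frac{163}{16} - \left(-1\right)^{2} - - \frac{695}{32}\right) \left(\left(-8\right) 1\right) = \left(\frac{163}{16} - 1 + \frac{695}{32}\right) \left(-8\right) = \frac{989}{32} \left(-8\right) = - \frac{989}{4}$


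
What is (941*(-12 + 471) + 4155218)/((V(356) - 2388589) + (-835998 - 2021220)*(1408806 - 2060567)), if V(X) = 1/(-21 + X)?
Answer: 1536690895/623843992223516 ≈ 2.4633e-6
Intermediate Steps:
(941*(-12 + 471) + 4155218)/((V(356) - 2388589) + (-835998 - 2021220)*(1408806 - 2060567)) = (941*(-12 + 471) + 4155218)/((1/(-21 + 356) - 2388589) + (-835998 - 2021220)*(1408806 - 2060567)) = (941*459 + 4155218)/((1/335 - 2388589) - 2857218*(-651761)) = (431919 + 4155218)/((1/335 - 2388589) + 1862223260898) = 4587137/(-800177314/335 + 1862223260898) = 4587137/(623843992223516/335) = 4587137*(335/623843992223516) = 1536690895/623843992223516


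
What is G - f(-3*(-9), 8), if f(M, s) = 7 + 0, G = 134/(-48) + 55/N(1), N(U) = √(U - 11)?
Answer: -235/24 - 11*I*√10/2 ≈ -9.7917 - 17.393*I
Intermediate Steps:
N(U) = √(-11 + U)
G = -67/24 - 11*I*√10/2 (G = 134/(-48) + 55/(√(-11 + 1)) = 134*(-1/48) + 55/(√(-10)) = -67/24 + 55/((I*√10)) = -67/24 + 55*(-I*√10/10) = -67/24 - 11*I*√10/2 ≈ -2.7917 - 17.393*I)
f(M, s) = 7
G - f(-3*(-9), 8) = (-67/24 - 11*I*√10/2) - 1*7 = (-67/24 - 11*I*√10/2) - 7 = -235/24 - 11*I*√10/2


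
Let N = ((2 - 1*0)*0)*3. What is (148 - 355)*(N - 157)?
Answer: 32499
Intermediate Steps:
N = 0 (N = ((2 + 0)*0)*3 = (2*0)*3 = 0*3 = 0)
(148 - 355)*(N - 157) = (148 - 355)*(0 - 157) = -207*(-157) = 32499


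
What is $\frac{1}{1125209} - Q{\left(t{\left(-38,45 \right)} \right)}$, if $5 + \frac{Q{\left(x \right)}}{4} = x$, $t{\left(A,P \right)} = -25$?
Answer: $\frac{135025081}{1125209} \approx 120.0$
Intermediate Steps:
$Q{\left(x \right)} = -20 + 4 x$
$\frac{1}{1125209} - Q{\left(t{\left(-38,45 \right)} \right)} = \frac{1}{1125209} - \left(-20 + 4 \left(-25\right)\right) = \frac{1}{1125209} - \left(-20 - 100\right) = \frac{1}{1125209} - -120 = \frac{1}{1125209} + 120 = \frac{135025081}{1125209}$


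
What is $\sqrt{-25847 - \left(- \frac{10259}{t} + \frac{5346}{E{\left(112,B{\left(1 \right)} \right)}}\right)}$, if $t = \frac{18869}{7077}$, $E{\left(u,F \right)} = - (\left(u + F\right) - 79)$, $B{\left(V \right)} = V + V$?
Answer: $\frac{i \sqrt{9528315609637790}}{660415} \approx 147.81 i$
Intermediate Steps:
$B{\left(V \right)} = 2 V$
$E{\left(u,F \right)} = 79 - F - u$ ($E{\left(u,F \right)} = - (\left(F + u\right) - 79) = - (-79 + F + u) = 79 - F - u$)
$t = \frac{18869}{7077}$ ($t = 18869 \cdot \frac{1}{7077} = \frac{18869}{7077} \approx 2.6662$)
$\sqrt{-25847 - \left(- \frac{10259}{t} + \frac{5346}{E{\left(112,B{\left(1 \right)} \right)}}\right)} = \sqrt{-25847 + \left(\frac{10259}{\frac{18869}{7077}} - \frac{5346}{79 - 2 \cdot 1 - 112}\right)} = \sqrt{-25847 + \left(10259 \cdot \frac{7077}{18869} - \frac{5346}{79 - 2 - 112}\right)} = \sqrt{-25847 + \left(\frac{72602943}{18869} - \frac{5346}{79 - 2 - 112}\right)} = \sqrt{-25847 + \left(\frac{72602943}{18869} - \frac{5346}{-35}\right)} = \sqrt{-25847 + \left(\frac{72602943}{18869} - - \frac{5346}{35}\right)} = \sqrt{-25847 + \left(\frac{72602943}{18869} + \frac{5346}{35}\right)} = \sqrt{-25847 + \frac{2641976679}{660415}} = \sqrt{- \frac{14427769826}{660415}} = \frac{i \sqrt{9528315609637790}}{660415}$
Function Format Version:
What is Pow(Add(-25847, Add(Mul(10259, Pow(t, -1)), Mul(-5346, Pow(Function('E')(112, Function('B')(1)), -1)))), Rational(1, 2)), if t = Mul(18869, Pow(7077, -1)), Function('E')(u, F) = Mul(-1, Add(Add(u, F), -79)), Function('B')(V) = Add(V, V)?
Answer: Mul(Rational(1, 660415), I, Pow(9528315609637790, Rational(1, 2))) ≈ Mul(147.81, I)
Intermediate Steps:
Function('B')(V) = Mul(2, V)
Function('E')(u, F) = Add(79, Mul(-1, F), Mul(-1, u)) (Function('E')(u, F) = Mul(-1, Add(Add(F, u), -79)) = Mul(-1, Add(-79, F, u)) = Add(79, Mul(-1, F), Mul(-1, u)))
t = Rational(18869, 7077) (t = Mul(18869, Rational(1, 7077)) = Rational(18869, 7077) ≈ 2.6662)
Pow(Add(-25847, Add(Mul(10259, Pow(t, -1)), Mul(-5346, Pow(Function('E')(112, Function('B')(1)), -1)))), Rational(1, 2)) = Pow(Add(-25847, Add(Mul(10259, Pow(Rational(18869, 7077), -1)), Mul(-5346, Pow(Add(79, Mul(-1, Mul(2, 1)), Mul(-1, 112)), -1)))), Rational(1, 2)) = Pow(Add(-25847, Add(Mul(10259, Rational(7077, 18869)), Mul(-5346, Pow(Add(79, Mul(-1, 2), -112), -1)))), Rational(1, 2)) = Pow(Add(-25847, Add(Rational(72602943, 18869), Mul(-5346, Pow(Add(79, -2, -112), -1)))), Rational(1, 2)) = Pow(Add(-25847, Add(Rational(72602943, 18869), Mul(-5346, Pow(-35, -1)))), Rational(1, 2)) = Pow(Add(-25847, Add(Rational(72602943, 18869), Mul(-5346, Rational(-1, 35)))), Rational(1, 2)) = Pow(Add(-25847, Add(Rational(72602943, 18869), Rational(5346, 35))), Rational(1, 2)) = Pow(Add(-25847, Rational(2641976679, 660415)), Rational(1, 2)) = Pow(Rational(-14427769826, 660415), Rational(1, 2)) = Mul(Rational(1, 660415), I, Pow(9528315609637790, Rational(1, 2)))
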